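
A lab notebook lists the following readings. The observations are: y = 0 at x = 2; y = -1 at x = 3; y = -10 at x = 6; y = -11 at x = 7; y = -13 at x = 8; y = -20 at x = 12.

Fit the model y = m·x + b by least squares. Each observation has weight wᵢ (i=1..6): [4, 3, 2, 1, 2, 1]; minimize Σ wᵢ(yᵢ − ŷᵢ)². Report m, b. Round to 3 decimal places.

m = -2.151, b = 4.438

Compute the Gram sums: Σwᵢ·x·x = 436, Σwᵢ·x = 64, Σwᵢ·1 = 13.
Right-hand side: Σwᵢ·x·y = -654, Σwᵢ·y = -80.
Eliminating b: 13·(row 1) − 64·(row 2) gives 1572·m = 13·(-654) − 64·(-80) = -3382, so m = -1691/786.
Then b = ((-80) − 64·(-1691/786))/13 = 1744/393.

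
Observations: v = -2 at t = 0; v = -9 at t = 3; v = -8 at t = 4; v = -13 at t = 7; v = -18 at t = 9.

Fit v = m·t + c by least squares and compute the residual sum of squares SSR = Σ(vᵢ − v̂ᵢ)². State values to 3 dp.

SSR = 5.333

Normal-equation sums: Σt·t = 155, Σt = 23, Σ1 = 5.
And Σt·v = -312, Σv = -50.
So XᵀX·[m, c]ᵀ = Xᵀv: [[155, 23]; [23, 5]]·[m, c]ᵀ = [-312, -50]ᵀ.
Δ = 155·5 − 23² = 246.
m = ((-312)·5 − 23·(-50))/246 = -5/3; c = (155·(-50) − 23·(-312))/246 = -7/3.
Residuals: 1/3, -5/3, 1, 1, -2/3; SSR = 16/3.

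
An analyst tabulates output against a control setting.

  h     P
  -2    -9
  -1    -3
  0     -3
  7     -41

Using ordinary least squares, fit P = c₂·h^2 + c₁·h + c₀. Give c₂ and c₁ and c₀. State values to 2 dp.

The normal equations are: 2418·c₂ + 334·c₁ + 54·c₀ = -2048;  334·c₂ + 54·c₁ + 4·c₀ = -266;  54·c₂ + 4·c₁ + 4·c₀ = -56.
Row-reducing yields c₂ = -116/121, c₁ = 707/605, c₀ = -1347/605.

c₂ = -0.96, c₁ = 1.17, c₀ = -2.23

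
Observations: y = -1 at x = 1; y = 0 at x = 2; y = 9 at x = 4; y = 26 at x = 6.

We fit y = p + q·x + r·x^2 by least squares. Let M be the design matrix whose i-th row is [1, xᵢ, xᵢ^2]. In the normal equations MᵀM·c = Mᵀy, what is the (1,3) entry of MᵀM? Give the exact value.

57

Row 1 ↔ basis 1, column 3 ↔ basis x^2, so (MᵀM)_{1,3} = Σᵢ x^2 = (1)·(1) + (1)·(4) + (1)·(16) + (1)·(36) = 57.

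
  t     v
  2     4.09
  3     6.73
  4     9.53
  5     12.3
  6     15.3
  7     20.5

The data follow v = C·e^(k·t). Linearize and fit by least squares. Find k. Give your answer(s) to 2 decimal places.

Linearized form: ln v = k·t + ln C. From the 6 transformed points,
Σt = 27.0000, Σ(t)² = 139.0000, Σln v = 13.8274, Σt·ln v = 67.6127.
Equations: 139.0000·k + 27.0000·ln C = 67.6127;  27.0000·k + 6·ln C = 13.8274.
Solving (det = 105.0000): k = 0.30795, ln C = 0.91878.

k = 0.31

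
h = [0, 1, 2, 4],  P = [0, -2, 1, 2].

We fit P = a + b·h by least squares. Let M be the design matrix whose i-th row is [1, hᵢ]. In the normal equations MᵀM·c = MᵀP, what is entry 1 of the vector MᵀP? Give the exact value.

1

Entry 1 ↔ basis 1, so (MᵀP)_{1} = Σᵢ Pᵢ = (1)·(0) + (1)·(-2) + (1)·(1) + (1)·(2) = 1.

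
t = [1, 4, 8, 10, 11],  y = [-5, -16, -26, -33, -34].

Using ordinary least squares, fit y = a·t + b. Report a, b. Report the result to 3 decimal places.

a = -2.907, b = -3.034

Forming XᵀX = [[302, 34]; [34, 5]] and Xᵀy = [-981, -114]ᵀ gives XᵀX·[a, b]ᵀ = Xᵀy.
Determinant 302·5 − 34² = 354.
a = ((-981)·5 − 34·(-114))/354 = -343/118; b = (302·(-114) − 34·(-981))/354 = -179/59.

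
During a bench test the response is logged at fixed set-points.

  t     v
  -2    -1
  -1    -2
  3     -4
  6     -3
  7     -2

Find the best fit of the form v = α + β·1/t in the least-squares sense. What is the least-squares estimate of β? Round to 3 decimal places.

Normal-equation sums: Σ1 = 5, Σ1/t = -6/7, Σ1/t·1/t = 1243/882.
Moment sums: Σv = -12, Σ1/t·v = 8/21.
So AᵀA·[α, β]ᵀ = Aᵀv: [[5, -6/7]; [-6/7, 1243/882]]·[α, β]ᵀ = [-12, 8/21]ᵀ.
Δ = 5·(1243/882) − (-6/7)² = 5567/882.
α = ((-12)·(1243/882) − (-6/7)·(8/21))/(5567/882) = -14628/5567; β = (5·(8/21) − (-6/7)·(-12))/(5567/882) = -7392/5567.

β = -1.328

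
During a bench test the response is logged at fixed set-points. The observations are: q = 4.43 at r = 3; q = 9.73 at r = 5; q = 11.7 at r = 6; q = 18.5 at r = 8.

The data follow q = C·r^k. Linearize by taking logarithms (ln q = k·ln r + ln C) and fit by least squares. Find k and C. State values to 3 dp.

With ln qᵢ as the transformed response and ln rᵢ as the regressor:
AᵀA = [[11.3317, 6.5793]; [6.5793, 4]], rhs = [15.7713, 9.1410]ᵀ  (here Σln r = 6.5793, Σ(ln r)² = 11.3317, Σln q = 9.1410, Σln r·ln q = 15.7713).
Slope k = (n·Σln r·ln q − Σln r·Σln q)/(n·Σ(ln r)² − (Σln r)²) = (4·15.7713 − 6.5793·9.1410)/2.0403 = 1.44315; ln C = (Σln q − k·Σln r)/n = -0.08847, so C = exp(-0.08847) = 0.91533.

k = 1.443, C = 0.915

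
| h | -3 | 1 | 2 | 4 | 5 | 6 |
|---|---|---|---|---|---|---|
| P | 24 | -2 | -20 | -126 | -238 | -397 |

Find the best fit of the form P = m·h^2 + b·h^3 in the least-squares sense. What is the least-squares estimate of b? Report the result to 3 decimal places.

b = -1.527

Sums needed: Σh^2·h^2 = 2275, Σh^2·h^3 = 11715, Σh^3·h^3 = 67171.
And Σh^2·P = -22124, Σh^3·P = -124376.
So XᵀX·[m, b]ᵀ = XᵀP: [[2275, 11715]; [11715, 67171]]·[m, b]ᵀ = [-22124, -124376]ᵀ.
Determinant 2275·67171 − 11715² = 15572800.
m = ((-22124)·67171 − 11715·(-124376))/15572800 = -7256591/3893200; b = (2275·(-124376) − 11715·(-22124))/15572800 = -1188637/778640.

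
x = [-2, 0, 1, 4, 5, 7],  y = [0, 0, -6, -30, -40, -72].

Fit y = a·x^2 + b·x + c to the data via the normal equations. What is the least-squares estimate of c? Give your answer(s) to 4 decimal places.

c = -1.2090

The normal system AᵀA·[a, b, c]ᵀ = Aᵀy is [[3299, 525, 95]; [525, 95, 15]; [95, 15, 6]]·[a, b, c]ᵀ = [-5014, -830, -148]ᵀ.
Row-reducing yields a = -139/134, b = -377/134, c = -81/67.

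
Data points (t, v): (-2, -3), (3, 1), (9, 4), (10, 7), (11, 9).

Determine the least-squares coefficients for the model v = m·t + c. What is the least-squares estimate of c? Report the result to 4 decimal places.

With design matrix X, XᵀX = [[315, 31]; [31, 5]] and Xᵀv = [214, 18]ᵀ.
Eliminating c: 5·(row 1) − 31·(row 2) gives 614·m = 5·214 − 31·18 = 512, so m = 256/307.
Then c = (18 − 31·(256/307))/5 = -482/307.

c = -1.5700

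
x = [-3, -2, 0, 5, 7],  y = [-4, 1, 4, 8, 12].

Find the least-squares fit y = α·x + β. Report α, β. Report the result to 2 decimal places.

α = 1.35, β = 2.30

With design matrix M, MᵀM = [[87, 7]; [7, 5]] and Mᵀy = [134, 21]ᵀ.
det = 87·5 − 7² = 386.
α = (134·5 − 7·21)/386 = 523/386; β = (87·21 − 7·134)/386 = 889/386.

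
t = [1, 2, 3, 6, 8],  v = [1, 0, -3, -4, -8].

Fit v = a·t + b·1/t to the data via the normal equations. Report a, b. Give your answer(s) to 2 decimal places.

a = -0.94, b = 2.15

With design matrix X, XᵀX = [[114, 5]; [5, 809/576]] and Xᵀv = [-96, -5/3]ᵀ.
Eliminating b: (809/576)·(row 1) − 5·(row 2) gives (12971/96)·a = (809/576)·(-96) − 5·(-5/3) = -253/2, so a = -12144/12971.
Then b = ((-5/3) − 5·(-12144/12971))/(809/576) = 27840/12971.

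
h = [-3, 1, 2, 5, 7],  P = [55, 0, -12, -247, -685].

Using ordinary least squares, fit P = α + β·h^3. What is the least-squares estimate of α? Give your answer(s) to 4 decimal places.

α = 2.4549

MᵀM·[α, β]ᵀ = MᵀP reads: 5·α + 450·β = -889;  450·α + 134068·β = -267411.
det = 5·134068 − 450² = 467840.
α = ((-889)·134068 − 450·(-267411))/467840 = 574249/233920; β = (5·(-267411) − 450·(-889))/467840 = -187401/93568.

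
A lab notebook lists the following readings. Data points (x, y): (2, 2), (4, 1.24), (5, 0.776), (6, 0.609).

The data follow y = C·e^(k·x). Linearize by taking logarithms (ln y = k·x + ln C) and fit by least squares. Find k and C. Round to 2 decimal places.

Linearized form: ln y = k·x + ln C. From the 4 transformed points,
AᵀA = [[81.0000, 17.0000]; [17.0000, 4]], rhs = [-1.9969, 0.1587]ᵀ  (here Σx = 17.0000, Σ(x)² = 81.0000, Σln y = 0.1587, Σx·ln y = -1.9969).
Slope k = (n·Σx·ln y − Σx·Σln y)/(n·Σ(x)² − (Σx)²) = (4·-1.9969 − 17.0000·0.1587)/35.0000 = -0.30531; ln C = (Σln y − k·Σx)/n = 1.33724, so C = exp(1.33724) = 3.80852.

k = -0.31, C = 3.81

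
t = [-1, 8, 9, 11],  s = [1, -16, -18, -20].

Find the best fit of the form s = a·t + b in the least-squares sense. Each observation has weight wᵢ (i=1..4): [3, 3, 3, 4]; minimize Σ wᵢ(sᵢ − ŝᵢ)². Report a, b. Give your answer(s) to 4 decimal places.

The normal equations are: 922·a + 92·b = -1753;  92·a + 13·b = -179.
Eliminating b: 13·(row 1) − 92·(row 2) gives 3522·a = 13·(-1753) − 92·(-179) = -6321, so a = -2107/1174.
Then b = ((-179) − 92·(-2107/1174))/13 = -627/587.

a = -1.7947, b = -1.0681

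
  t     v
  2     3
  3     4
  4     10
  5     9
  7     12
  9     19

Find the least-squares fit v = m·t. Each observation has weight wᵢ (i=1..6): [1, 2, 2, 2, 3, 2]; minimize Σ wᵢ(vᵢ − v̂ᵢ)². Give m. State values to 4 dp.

m = 1.9225

With design matrix A, AᵀWA = [[413]] and AᵀWv = [794]ᵀ.
m = 794/413 = 1.92252.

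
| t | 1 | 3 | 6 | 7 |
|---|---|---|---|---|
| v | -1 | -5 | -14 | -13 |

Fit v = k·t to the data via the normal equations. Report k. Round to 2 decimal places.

From the data, Σt·t = 95.
Moment sums: Σt·v = -191.
Normal equations: [[95]]·[k]ᵀ = [-191]ᵀ.
k = (-191)/95 = -2.01053.

k = -2.01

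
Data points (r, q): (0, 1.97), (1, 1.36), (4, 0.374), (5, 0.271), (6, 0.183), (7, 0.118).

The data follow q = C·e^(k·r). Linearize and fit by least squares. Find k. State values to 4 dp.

Taking logs, ln q = k·r + ln C, so regress ln q on r.
Over the data: Σr = 23.0000, Σ(r)² = 127.0000, Σln q = -5.1390, Σr·ln q = -35.3038.
Normal system: [[127.0000, 23.0000]; [23.0000, 6]]·[k, ln C]ᵀ = [-35.3038, -5.1390]ᵀ.
Slope k = (n·Σr·ln q − Σr·Σln q)/(n·Σ(r)² − (Σr)²) = (6·-35.3038 − 23.0000·-5.1390)/233.0000 = -0.40183; ln C = (Σln q − k·Σr)/n = 0.68386.

k = -0.4018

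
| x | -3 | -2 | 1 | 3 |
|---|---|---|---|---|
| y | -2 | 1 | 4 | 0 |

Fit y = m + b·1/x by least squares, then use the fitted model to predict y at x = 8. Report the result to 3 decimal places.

ŷ = 0.750

From the data, Σ1 = 4, Σ1/x = 1/2, Σ1/x·1/x = 53/36.
Moment sums: Σy = 3, Σ1/x·y = 25/6.
AᵀA·[m, b]ᵀ = Aᵀy becomes [[4, 1/2]; [1/2, 53/36]]·[m, b]ᵀ = [3, 25/6]ᵀ.
det = 4·(53/36) − (1/2)² = 203/36.
m = (3·(53/36) − (1/2)·(25/6))/(203/36) = 12/29; b = (4·(25/6) − (1/2)·3)/(203/36) = 78/29.
At x = 8: ŷ = (12/29)·(1) + (78/29)·(1/8) = 3/4.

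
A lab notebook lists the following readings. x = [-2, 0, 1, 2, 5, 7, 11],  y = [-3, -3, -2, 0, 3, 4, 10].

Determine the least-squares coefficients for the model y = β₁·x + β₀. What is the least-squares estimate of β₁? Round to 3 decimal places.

Normal-equation sums: Σx·x = 204, Σx = 24, Σ1 = 7.
Moment sums: Σx·y = 157, Σy = 9.
Eliminating β₀: 7·(row 1) − 24·(row 2) gives 852·β₁ = 7·157 − 24·9 = 883, so β₁ = 883/852.
Then β₀ = (9 − 24·(883/852))/7 = -161/71.

β₁ = 1.036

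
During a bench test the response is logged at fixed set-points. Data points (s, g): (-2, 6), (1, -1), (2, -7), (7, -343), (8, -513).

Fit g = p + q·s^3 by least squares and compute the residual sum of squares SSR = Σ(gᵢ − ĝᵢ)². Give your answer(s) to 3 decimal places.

SSR = 5.109

Compute the Gram sums: Σ1 = 5, Σs^3 = 856, Σs^3·s^3 = 379922.
Right-hand side: Σg = -858, Σs^3·g = -380410.
So XᵀX·[p, q]ᵀ = Xᵀg: [[5, 856]; [856, 379922]]·[p, q]ᵀ = [-858, -380410]ᵀ.
Δ = 5·379922 − 856² = 1166874.
p = ((-858)·379922 − 856·(-380410))/1166874 = -171058/583437; q = (5·(-380410) − 856·(-858))/1166874 = -583801/583437.
Residuals: -998728/583437, 171422/583437, 252469/194479, 295910/583437, -75337/194479; SSR = 2980874/583437.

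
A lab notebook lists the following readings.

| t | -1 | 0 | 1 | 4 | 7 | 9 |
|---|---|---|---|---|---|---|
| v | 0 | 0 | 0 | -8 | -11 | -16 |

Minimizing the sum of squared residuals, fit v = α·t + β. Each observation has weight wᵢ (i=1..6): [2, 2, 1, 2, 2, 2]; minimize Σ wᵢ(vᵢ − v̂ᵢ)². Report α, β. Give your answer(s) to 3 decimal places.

The normal equations are: 295·α + 39·β = -506;  39·α + 11·β = -70.
(Σwᵢ·t·t = 295, Σwᵢ·t = 39, Σwᵢ·1 = 11, Σwᵢ·t·v = -506, Σwᵢ·v = -70.)
det = 295·11 − 39² = 1724.
α = ((-506)·11 − 39·(-70))/1724 = -709/431; β = (295·(-70) − 39·(-506))/1724 = -229/431.

α = -1.645, β = -0.531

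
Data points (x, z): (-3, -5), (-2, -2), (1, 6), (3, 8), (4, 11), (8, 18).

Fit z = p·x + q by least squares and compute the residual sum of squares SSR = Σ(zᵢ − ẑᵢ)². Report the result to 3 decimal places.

Normal-equation sums: Σx·x = 103, Σx = 11, Σ1 = 6.
For Mᵀz: Σx·z = 237, Σz = 36.
Normal equations: [[103, 11]; [11, 6]]·[p, q]ᵀ = [237, 36]ᵀ.
Eliminating q: 6·(row 1) − 11·(row 2) gives 497·p = 6·237 − 11·36 = 1026, so p = 1026/497.
Then q = (36 − 11·(1026/497))/6 = 1101/497.
Residuals: -508/497, -43/497, 855/497, -29/71, 262/497, -363/497; SSR = 2480/497.

SSR = 4.990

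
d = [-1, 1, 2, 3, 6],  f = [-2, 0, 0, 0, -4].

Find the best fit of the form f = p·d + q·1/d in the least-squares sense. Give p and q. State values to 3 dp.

Sums needed: Σd·d = 51, Σd·1/d = 5, Σ1/d·1/d = 43/18.
Moment sums: Σd·f = -22, Σ1/d·f = 4/3.
Normal equations: [[51, 5]; [5, 43/18]]·[p, q]ᵀ = [-22, 4/3]ᵀ.
Determinant 51·(43/18) − 5² = 581/6.
p = ((-22)·(43/18) − 5·(4/3))/(581/6) = -1066/1743; q = (51·(4/3) − 5·(-22))/(581/6) = 1068/581.

p = -0.612, q = 1.838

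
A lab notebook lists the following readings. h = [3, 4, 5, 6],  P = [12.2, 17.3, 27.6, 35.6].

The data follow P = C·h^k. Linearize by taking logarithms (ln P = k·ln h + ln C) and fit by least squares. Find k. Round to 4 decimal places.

Let Y = ln P. Fitting Y = k·ln h + ln C by least squares:
AᵀA = [[8.9295, 5.8861]; [5.8861, 4]], rhs = [18.4406, 12.2423]ᵀ  (here Σln h = 5.8861, Σ(ln h)² = 8.9295, Σln P = 12.2423, Σln h·ln P = 18.4406).
Solving (det = 1.0716): k = 1.58926, ln C = 0.72193.

k = 1.5893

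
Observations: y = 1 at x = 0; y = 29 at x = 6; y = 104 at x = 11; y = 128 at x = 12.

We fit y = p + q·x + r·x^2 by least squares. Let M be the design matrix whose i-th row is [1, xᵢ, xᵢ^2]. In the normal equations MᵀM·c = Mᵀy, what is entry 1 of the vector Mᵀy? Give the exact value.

262

Entry 1 ↔ basis 1, so (Mᵀy)_{1} = Σᵢ yᵢ = (1)·(1) + (1)·(29) + (1)·(104) + (1)·(128) = 262.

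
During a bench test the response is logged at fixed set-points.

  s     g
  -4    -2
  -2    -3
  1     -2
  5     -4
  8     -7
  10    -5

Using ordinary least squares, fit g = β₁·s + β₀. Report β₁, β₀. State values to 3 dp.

Forming MᵀM = [[210, 18]; [18, 6]] and Mᵀg = [-114, -23]ᵀ gives MᵀM·[β₁, β₀]ᵀ = Mᵀg.
det = 210·6 − 18² = 936.
β₁ = ((-114)·6 − 18·(-23))/936 = -15/52; β₀ = (210·(-23) − 18·(-114))/936 = -463/156.

β₁ = -0.288, β₀ = -2.968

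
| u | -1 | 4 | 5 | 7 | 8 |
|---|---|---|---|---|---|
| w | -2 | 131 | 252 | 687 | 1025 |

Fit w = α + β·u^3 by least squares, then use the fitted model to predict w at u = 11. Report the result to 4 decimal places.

The normal system AᵀA·[α, β]ᵀ = Aᵀw is [[5, 1043]; [1043, 399515]]·[α, β]ᵀ = [2093, 800327]ᵀ.
det = 5·399515 − 1043² = 909726.
α = (2093·399515 − 1043·800327)/909726 = 240639/151621; β = (5·800327 − 1043·2093)/909726 = 303106/151621.
At u = 11: ŵ = (240639/151621)·(1) + (303106/151621)·(1331) = 403674725/151621.

ŵ = 2662.3932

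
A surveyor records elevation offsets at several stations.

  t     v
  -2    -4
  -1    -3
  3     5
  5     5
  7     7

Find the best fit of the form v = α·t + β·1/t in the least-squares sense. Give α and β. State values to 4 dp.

Compute the Gram sums: Σt·t = 88, Σt·1/t = 5, Σ1/t·1/t = 62689/44100.
For Xᵀv: Σt·v = 100, Σ1/t·v = 26/3.
So XᵀX·[α, β]ᵀ = Xᵀv: [[88, 5]; [5, 62689/44100]]·[α, β]ᵀ = [100, 26/3]ᵀ.
Determinant 88·(62689/44100) − 5² = 1103533/11025.
α = (100·(62689/44100) − 5·(26/3))/(1103533/11025) = 1089475/1103533; β = (88·(26/3) − 5·100)/(1103533/11025) = 2895900/1103533.

α = 0.9873, β = 2.6242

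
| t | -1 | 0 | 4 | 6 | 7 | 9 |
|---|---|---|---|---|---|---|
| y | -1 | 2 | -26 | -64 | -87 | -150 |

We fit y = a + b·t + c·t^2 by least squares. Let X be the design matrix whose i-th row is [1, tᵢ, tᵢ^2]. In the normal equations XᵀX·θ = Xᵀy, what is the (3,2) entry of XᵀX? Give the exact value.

1351

Row 3 ↔ basis t^2, column 2 ↔ basis t, so (XᵀX)_{3,2} = Σᵢ (t^2)·(t) = (1)·(-1) + (0)·(0) + (16)·(4) + (36)·(6) + (49)·(7) + (81)·(9) = 1351.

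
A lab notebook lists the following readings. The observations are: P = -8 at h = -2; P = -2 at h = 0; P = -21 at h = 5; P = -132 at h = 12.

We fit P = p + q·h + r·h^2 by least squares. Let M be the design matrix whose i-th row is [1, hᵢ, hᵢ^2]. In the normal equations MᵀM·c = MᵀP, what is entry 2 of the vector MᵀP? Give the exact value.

Entry 2 ↔ basis h, so (MᵀP)_{2} = Σᵢ (h)·Pᵢ = (-2)·(-8) + (0)·(-2) + (5)·(-21) + (12)·(-132) = -1673.

-1673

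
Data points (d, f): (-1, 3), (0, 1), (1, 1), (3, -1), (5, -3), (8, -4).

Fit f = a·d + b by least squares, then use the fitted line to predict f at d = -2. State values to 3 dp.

Compute the Gram sums: Σd·d = 100, Σd = 16, Σ1 = 6.
Right-hand side: Σd·f = -52, Σf = -3.
So AᵀA·[a, b]ᵀ = Aᵀf: [[100, 16]; [16, 6]]·[a, b]ᵀ = [-52, -3]ᵀ.
det = 100·6 − 16² = 344.
a = ((-52)·6 − 16·(-3))/344 = -33/43; b = (100·(-3) − 16·(-52))/344 = 133/86.
At d = -2: f̂ = (-33/43)·(-2) + (133/86)·(1) = 265/86.

f̂ = 3.081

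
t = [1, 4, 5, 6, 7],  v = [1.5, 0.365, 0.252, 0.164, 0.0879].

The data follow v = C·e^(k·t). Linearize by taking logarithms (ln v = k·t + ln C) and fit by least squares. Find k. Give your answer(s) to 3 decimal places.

k = -0.461

Linearized form: ln v = k·t + ln C. From the 5 transformed points,
Σt = 23.0000, Σ(t)² = 127.0000, Σln v = -6.2202, Σt·ln v = -38.3858.
Equations: 127.0000·k + 23.0000·ln C = -38.3858;  23.0000·k + 5·ln C = -6.2202.
Solving (det = 106.0000): k = -0.46099, ln C = 0.87654.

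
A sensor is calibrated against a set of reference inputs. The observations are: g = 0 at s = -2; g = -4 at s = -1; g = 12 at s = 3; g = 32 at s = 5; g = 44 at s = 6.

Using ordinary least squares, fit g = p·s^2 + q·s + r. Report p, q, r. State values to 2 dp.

Sums needed: Σs^2·s^2 = 2019, Σs^2·s = 359, Σs^2 = 75, Σs·s = 75, Σs = 11, Σ1 = 5.
Moment sums: Σs^2·g = 2488, Σs·g = 464, Σg = 84.
So XᵀX·[p, q, r]ᵀ = Xᵀg: [[2019, 359, 75]; [359, 75, 11]; [75, 11, 5]]·[p, q, r]ᵀ = [2488, 464, 84]ᵀ.
Row-reducing yields p = 2568/2431, q = 3554/2431, r = -5498/2431.

p = 1.06, q = 1.46, r = -2.26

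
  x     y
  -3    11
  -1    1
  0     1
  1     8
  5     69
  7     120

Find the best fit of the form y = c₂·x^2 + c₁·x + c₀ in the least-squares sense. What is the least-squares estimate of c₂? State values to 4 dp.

Sums needed: Σx^2·x^2 = 3109, Σx^2·x = 441, Σx^2 = 85, Σx·x = 85, Σx = 9, Σ1 = 6.
For Aᵀy: Σx^2·y = 7713, Σx·y = 1159, Σy = 210.
So AᵀA·[c₂, c₁, c₀]ᵀ = Aᵀy: [[3109, 441, 85]; [441, 85, 9]; [85, 9, 6]]·[c₂, c₁, c₀]ᵀ = [7713, 1159, 210]ᵀ.
Row-reducing yields c₂ = 1839/940, c₁ = 33359/10340, c₀ = 6321/2585.

c₂ = 1.9564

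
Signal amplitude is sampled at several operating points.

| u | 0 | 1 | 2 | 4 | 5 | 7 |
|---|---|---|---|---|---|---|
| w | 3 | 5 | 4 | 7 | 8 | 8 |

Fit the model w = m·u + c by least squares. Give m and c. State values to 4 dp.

m = 0.7512, c = 3.4545

Normal-equation sums: Σu·u = 95, Σu = 19, Σ1 = 6.
And Σu·w = 137, Σw = 35.
So XᵀX·[m, c]ᵀ = Xᵀw: [[95, 19]; [19, 6]]·[m, c]ᵀ = [137, 35]ᵀ.
Eliminating c: 6·(row 1) − 19·(row 2) gives 209·m = 6·137 − 19·35 = 157, so m = 157/209.
Then c = (35 − 19·(157/209))/6 = 38/11.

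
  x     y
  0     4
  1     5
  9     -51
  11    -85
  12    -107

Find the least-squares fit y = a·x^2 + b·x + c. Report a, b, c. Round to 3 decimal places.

a = -1.036, b = 3.279, c = 3.434

Compute the Gram sums: Σx^2·x^2 = 41939, Σx^2·x = 3789, Σx^2 = 347, Σx·x = 347, Σx = 33, Σ1 = 5.
For Aᵀy: Σx^2·y = -29819, Σx·y = -2673, Σy = -234.
Row-reducing yields a = -78641/75936, b = 82987/25312, c = 130369/37968.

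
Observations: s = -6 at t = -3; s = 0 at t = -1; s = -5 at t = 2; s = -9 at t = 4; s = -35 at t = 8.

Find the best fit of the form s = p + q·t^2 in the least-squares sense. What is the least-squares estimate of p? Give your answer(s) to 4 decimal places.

p = -1.0212

Setting ∂/∂p … = 0 gives: 5·p + 94·q = -55;  94·p + 4450·q = -2458.
Eliminating q: 4450·(row 1) − 94·(row 2) gives 13414·p = 4450·(-55) − 94·(-2458) = -13698, so p = -6849/6707.
Then q = ((-2458) − 94·(-6849/6707))/4450 = -3560/6707.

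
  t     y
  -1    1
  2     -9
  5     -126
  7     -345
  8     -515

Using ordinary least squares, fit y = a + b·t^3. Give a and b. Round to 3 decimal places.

Compute the Gram sums: Σ1 = 5, Σt^3 = 987, Σt^3·t^3 = 395483.
Moment sums: Σy = -994, Σt^3·y = -397838.
So XᵀX·[a, b]ᵀ = Xᵀy: [[5, 987]; [987, 395483]]·[a, b]ᵀ = [-994, -397838]ᵀ.
det = 5·395483 − 987² = 1003246.
a = ((-994)·395483 − 987·(-397838))/1003246 = -221998/501623; b = (5·(-397838) − 987·(-994))/1003246 = -504056/501623.

a = -0.443, b = -1.005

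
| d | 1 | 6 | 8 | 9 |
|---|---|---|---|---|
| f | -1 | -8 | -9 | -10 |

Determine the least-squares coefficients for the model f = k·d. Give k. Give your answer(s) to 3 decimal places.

Compute the Gram sums: Σd·d = 182.
And Σd·f = -211.
Normal equations: [[182]]·[k]ᵀ = [-211]ᵀ.
k = (-211)/182 = -1.15934.

k = -1.159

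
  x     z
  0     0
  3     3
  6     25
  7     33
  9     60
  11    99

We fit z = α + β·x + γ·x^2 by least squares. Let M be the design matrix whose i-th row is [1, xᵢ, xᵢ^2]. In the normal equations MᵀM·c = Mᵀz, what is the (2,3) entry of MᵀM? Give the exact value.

Row 2 ↔ basis x, column 3 ↔ basis x^2, so (MᵀM)_{2,3} = Σᵢ (x)·(x^2) = (0)·(0) + (3)·(9) + (6)·(36) + (7)·(49) + (9)·(81) + (11)·(121) = 2646.

2646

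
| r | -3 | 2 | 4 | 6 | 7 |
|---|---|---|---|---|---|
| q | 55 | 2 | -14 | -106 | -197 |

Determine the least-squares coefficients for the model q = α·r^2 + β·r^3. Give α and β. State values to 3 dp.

α = 3.126, β = -1.018

Entries of XᵀX: Σr^2·r^2 = 4050, Σr^2·r^3 = 25396, Σr^3·r^3 = 169194.
Right-hand side: Σr^2·q = -13190, Σr^3·q = -92832.
Normal equations: [[4050, 25396]; [25396, 169194]]·[α, β]ᵀ = [-13190, -92832]ᵀ.
Δ = 4050·169194 − 25396² = 40278884.
α = ((-13190)·169194 − 25396·(-92832))/40278884 = 31473153/10069721; β = (4050·(-92832) − 25396·(-13190))/40278884 = -10249090/10069721.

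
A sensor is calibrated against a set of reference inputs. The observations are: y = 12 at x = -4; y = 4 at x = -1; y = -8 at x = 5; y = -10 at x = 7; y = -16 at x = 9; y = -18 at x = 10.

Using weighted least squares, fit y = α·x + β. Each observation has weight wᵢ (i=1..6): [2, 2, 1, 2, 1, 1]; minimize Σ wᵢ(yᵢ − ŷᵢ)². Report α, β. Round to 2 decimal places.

Entries of AᵀWA: Σwᵢ·x·x = 338, Σwᵢ·x = 28, Σwᵢ·1 = 9.
Right-hand side: Σwᵢ·x·y = -608, Σwᵢ·y = -30.
AᵀWA·[α, β]ᵀ = AᵀWy becomes [[338, 28]; [28, 9]]·[α, β]ᵀ = [-608, -30]ᵀ.
Eliminating β: 9·(row 1) − 28·(row 2) gives 2258·α = 9·(-608) − 28·(-30) = -4632, so α = -2316/1129.
Then β = ((-30) − 28·(-2316/1129))/9 = 3442/1129.

α = -2.05, β = 3.05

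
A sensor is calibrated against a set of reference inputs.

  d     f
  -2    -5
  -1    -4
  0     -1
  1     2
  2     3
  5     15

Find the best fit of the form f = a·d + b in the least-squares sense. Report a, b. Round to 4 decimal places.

Sums needed: Σd·d = 35, Σd = 5, Σ1 = 6.
Moment sums: Σd·f = 97, Σf = 10.
Normal equations: [[35, 5]; [5, 6]]·[a, b]ᵀ = [97, 10]ᵀ.
Eliminating b: 6·(row 1) − 5·(row 2) gives 185·a = 6·97 − 5·10 = 532, so a = 532/185.
Then b = (10 − 5·(532/185))/6 = -27/37.

a = 2.8757, b = -0.7297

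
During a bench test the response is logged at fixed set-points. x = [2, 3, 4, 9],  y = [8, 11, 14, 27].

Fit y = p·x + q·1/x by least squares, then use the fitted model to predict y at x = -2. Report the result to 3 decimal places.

The normal equations are: 110·p + 4·q = 348;  4·p + (565/1296)·q = 85/6.
det = 110·(565/1296) − 4² = 20707/648.
p = (348·(565/1296) − 4·(85/6))/(20707/648) = 61590/20707; q = (110·(85/6) − 4·348)/(20707/648) = 107784/20707.
At x = -2: ŷ = (61590/20707)·(-2) + (107784/20707)·(-1/2) = -177072/20707.

ŷ = -8.551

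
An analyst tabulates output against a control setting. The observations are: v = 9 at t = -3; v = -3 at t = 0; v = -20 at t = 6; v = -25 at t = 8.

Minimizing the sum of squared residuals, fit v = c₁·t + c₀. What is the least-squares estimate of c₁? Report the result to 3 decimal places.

c₁ = -3.044

Setting ∂/∂c₁ … = 0 gives: 109·c₁ + 11·c₀ = -347;  11·c₁ + 4·c₀ = -39.
Δ = 109·4 − 11² = 315.
c₁ = ((-347)·4 − 11·(-39))/315 = -137/45; c₀ = (109·(-39) − 11·(-347))/315 = -62/45.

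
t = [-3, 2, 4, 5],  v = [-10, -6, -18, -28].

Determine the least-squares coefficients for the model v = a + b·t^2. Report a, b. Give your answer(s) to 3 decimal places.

a = -1.133, b = -1.064

The normal equations are: 4·a + 54·b = -62;  54·a + 978·b = -1102.
(Σ1 = 4, Σt^2 = 54, Σt^2·t^2 = 978, Σv = -62, Σt^2·v = -1102.)
Δ = 4·978 − 54² = 996.
a = ((-62)·978 − 54·(-1102))/996 = -94/83; b = (4·(-1102) − 54·(-62))/996 = -265/249.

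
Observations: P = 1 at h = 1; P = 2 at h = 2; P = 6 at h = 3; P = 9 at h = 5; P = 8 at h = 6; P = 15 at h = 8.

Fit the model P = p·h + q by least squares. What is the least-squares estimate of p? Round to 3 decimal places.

p = 1.871

Setting ∂/∂p … = 0 gives: 139·p + 25·q = 236;  25·p + 6·q = 41.
Determinant 139·6 − 25² = 209.
p = (236·6 − 25·41)/209 = 391/209; q = (139·41 − 25·236)/209 = -201/209.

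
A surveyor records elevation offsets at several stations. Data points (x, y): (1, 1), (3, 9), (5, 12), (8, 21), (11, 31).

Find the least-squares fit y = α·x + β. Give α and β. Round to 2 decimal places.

With design matrix A, AᵀA = [[220, 28]; [28, 5]] and Aᵀy = [597, 74]ᵀ.
Eliminating β: 5·(row 1) − 28·(row 2) gives 316·α = 5·597 − 28·74 = 913, so α = 913/316.
Then β = (74 − 28·(913/316))/5 = -109/79.

α = 2.89, β = -1.38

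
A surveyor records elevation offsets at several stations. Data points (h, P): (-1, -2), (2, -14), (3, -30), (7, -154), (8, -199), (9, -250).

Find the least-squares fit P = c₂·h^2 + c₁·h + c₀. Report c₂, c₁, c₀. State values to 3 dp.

Setting ∂/∂c₂ … = 0 gives: 13156·c₂ + 1618·c₁ + 208·c₀ = -40860;  1618·c₂ + 208·c₁ + 28·c₀ = -5036;  208·c₂ + 28·c₁ + 6·c₀ = -649.
(Σh^2·h^2 = 13156, Σh^2·h = 1618, Σh^2 = 208, Σh·h = 208, Σh = 28, Σ1 = 6, Σh^2·P = -40860, Σh·P = -5036, ΣP = -649.)
Inverting the 3×3 Gram matrix, [c₂, c₁, c₀]ᵀ = [-90397/30549, -36272/30549, -53/1198]ᵀ.

c₂ = -2.959, c₁ = -1.187, c₀ = -0.044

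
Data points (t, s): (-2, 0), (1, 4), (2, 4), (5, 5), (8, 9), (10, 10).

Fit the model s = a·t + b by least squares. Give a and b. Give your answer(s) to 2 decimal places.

a = 0.79, b = 2.16

Entries of MᵀM: Σt·t = 198, Σt = 24, Σ1 = 6.
Right-hand side: Σt·s = 209, Σs = 32.
Normal equations: [[198, 24]; [24, 6]]·[a, b]ᵀ = [209, 32]ᵀ.
Determinant 198·6 − 24² = 612.
a = (209·6 − 24·32)/612 = 27/34; b = (198·32 − 24·209)/612 = 110/51.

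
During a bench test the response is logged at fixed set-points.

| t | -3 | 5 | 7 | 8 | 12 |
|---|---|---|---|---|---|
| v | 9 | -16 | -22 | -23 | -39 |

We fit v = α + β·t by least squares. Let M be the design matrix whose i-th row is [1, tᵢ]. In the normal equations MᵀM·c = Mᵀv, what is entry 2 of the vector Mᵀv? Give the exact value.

-913

Entry 2 ↔ basis t, so (Mᵀv)_{2} = Σᵢ (t)·vᵢ = (-3)·(9) + (5)·(-16) + (7)·(-22) + (8)·(-23) + (12)·(-39) = -913.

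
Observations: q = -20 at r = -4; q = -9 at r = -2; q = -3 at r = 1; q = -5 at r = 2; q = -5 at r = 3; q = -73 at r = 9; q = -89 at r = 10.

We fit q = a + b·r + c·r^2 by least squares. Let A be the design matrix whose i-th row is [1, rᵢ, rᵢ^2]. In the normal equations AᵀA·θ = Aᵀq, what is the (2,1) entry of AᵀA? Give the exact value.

Row 2 ↔ basis r, column 1 ↔ basis 1, so (AᵀA)_{2,1} = Σᵢ r = (-4)·(1) + (-2)·(1) + (1)·(1) + (2)·(1) + (3)·(1) + (9)·(1) + (10)·(1) = 19.

19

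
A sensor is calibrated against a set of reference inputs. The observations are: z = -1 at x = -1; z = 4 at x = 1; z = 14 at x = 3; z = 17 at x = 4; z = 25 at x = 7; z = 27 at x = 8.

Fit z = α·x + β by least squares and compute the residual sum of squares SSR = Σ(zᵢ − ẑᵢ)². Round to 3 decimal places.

SSR = 10.629

AᵀA·[α, β]ᵀ = Aᵀz reads: 140·α + 22·β = 506;  22·α + 6·β = 86.
(Σx·x = 140, Σx = 22, Σ1 = 6, Σx·z = 506, Σz = 86.)
Eliminating β: 6·(row 1) − 22·(row 2) gives 356·α = 6·506 − 22·86 = 1144, so α = 286/89.
Then β = (86 − 22·(286/89))/6 = 227/89.
Residuals: -30/89, -157/89, 161/89, 142/89, -4/89, -112/89; SSR = 946/89.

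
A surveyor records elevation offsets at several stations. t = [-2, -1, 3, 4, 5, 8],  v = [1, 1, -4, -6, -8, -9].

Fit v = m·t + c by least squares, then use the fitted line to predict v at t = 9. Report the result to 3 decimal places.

AᵀA·[m, c]ᵀ = Aᵀv reads: 119·m + 17·c = -151;  17·m + 6·c = -25.
(Σt·t = 119, Σt = 17, Σ1 = 6, Σt·v = -151, Σv = -25.)
Eliminating c: 6·(row 1) − 17·(row 2) gives 425·m = 6·(-151) − 17·(-25) = -481, so m = -481/425.
Then c = ((-25) − 17·(-481/425))/6 = -24/25.
At t = 9: v̂ = (-481/425)·(9) + (-24/25)·(1) = -4737/425.

v̂ = -11.146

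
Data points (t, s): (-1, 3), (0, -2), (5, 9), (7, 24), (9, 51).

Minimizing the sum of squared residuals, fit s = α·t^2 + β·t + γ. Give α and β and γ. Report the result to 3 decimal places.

α = 0.979, β = -3.036, γ = -1.387

From the data, Σt^2·t^2 = 9588, Σt^2·t = 1196, Σt^2 = 156, Σt·t = 156, Σt = 20, Σ1 = 5.
Right-hand side: Σt^2·s = 5535, Σt·s = 669, Σs = 85.
Row-reducing yields α = 19325/19748, β = -29979/9874, γ = -6848/4937.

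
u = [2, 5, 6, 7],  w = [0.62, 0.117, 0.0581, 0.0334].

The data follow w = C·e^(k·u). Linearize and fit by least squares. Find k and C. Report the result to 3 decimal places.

Linearized form: ln w = k·u + ln C. From the 4 transformed points,
Sums: Σu = 20.0000, Σ(u)² = 114.0000, Σln w = -8.8684, Σu·ln w = -52.5519.
Normal system: [[114.0000, 20.0000]; [20.0000, 4]]·[k, ln C]ᵀ = [-52.5519, -8.8684]ᵀ.
Slope k = (n·Σu·ln w − Σu·Σln w)/(n·Σ(u)² − (Σu)²) = (4·-52.5519 − 20.0000·-8.8684)/56.0000 = -0.58642; ln C = (Σln w − k·Σu)/n = 0.71500, so C = exp(0.71500) = 2.04418.

k = -0.586, C = 2.044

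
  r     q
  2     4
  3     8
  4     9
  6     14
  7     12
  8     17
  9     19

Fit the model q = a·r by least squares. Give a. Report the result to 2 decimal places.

a = 2.10

Compute the Gram sums: Σr·r = 259.
And Σr·q = 543.
So MᵀM·[a]ᵀ = Mᵀq: [[259]]·[a]ᵀ = [543]ᵀ.
Hence a = 543 / 259 ≈ 2.09653.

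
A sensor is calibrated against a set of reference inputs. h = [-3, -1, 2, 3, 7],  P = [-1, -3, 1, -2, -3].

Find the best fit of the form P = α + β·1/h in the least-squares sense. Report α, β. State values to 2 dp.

α = -1.49, β = 1.48

Entries of MᵀM: Σ1 = 5, Σ1/h = -5/14, Σ1/h·1/h = 2633/1764.
Moment sums: ΣP = -8, Σ1/h·P = 115/42.
So MᵀM·[α, β]ᵀ = MᵀP: [[5, -5/14]; [-5/14, 2633/1764]]·[α, β]ᵀ = [-8, 115/42]ᵀ.
Eliminating β: (2633/1764)·(row 1) − (-5/14)·(row 2) gives (3235/441)·α = (2633/1764)·(-8) − (-5/14)·(115/42) = -19339/1764, so α = -19339/12940.
Then β = ((115/42) − (-5/14)·(-19339/12940))/(2633/1764) = 1911/1294.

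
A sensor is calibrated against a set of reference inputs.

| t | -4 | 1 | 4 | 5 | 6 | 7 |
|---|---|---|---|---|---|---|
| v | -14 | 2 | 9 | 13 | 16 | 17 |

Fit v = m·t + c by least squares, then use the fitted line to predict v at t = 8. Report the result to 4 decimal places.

Setting ∂/∂m … = 0 gives: 143·m + 19·c = 374;  19·m + 6·c = 43.
(Σt·t = 143, Σt = 19, Σ1 = 6, Σt·v = 374, Σv = 43.)
Determinant 143·6 − 19² = 497.
m = (374·6 − 19·43)/497 = 1427/497; c = (143·43 − 19·374)/497 = -957/497.
At t = 8: v̂ = (1427/497)·(8) + (-957/497)·(1) = 10459/497.

v̂ = 21.0443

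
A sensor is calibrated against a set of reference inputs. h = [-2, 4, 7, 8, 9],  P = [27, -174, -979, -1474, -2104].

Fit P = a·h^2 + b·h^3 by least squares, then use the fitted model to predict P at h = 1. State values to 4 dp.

From the data, Σh^2·h^2 = 13330, Σh^2·h^3 = 109616, Σh^3·h^3 = 915394.
And Σh^2·P = -315407, Σh^3·P = -2635653.
So XᵀX·[a, b]ᵀ = XᵀP: [[13330, 109616]; [109616, 915394]]·[a, b]ᵀ = [-315407, -2635653]ᵀ.
Δ = 13330·915394 − 109616² = 186534564.
a = ((-315407)·915394 − 109616·(-2635653))/186534564 = 94031945/93267282; b = (13330·(-2635653) − 109616·(-315407))/186534564 = -9025819/3008622.
At h = 1: P̂ = (94031945/93267282)·(1) + (-9025819/3008622)·(1) = -92884222/46633641.

P̂ = -1.9918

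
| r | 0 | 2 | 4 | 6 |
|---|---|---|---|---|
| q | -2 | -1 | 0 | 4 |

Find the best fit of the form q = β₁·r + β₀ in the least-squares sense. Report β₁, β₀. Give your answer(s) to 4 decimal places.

Entries of AᵀA: Σr·r = 56, Σr = 12, Σ1 = 4.
Moment sums: Σr·q = 22, Σq = 1.
So AᵀA·[β₁, β₀]ᵀ = Aᵀq: [[56, 12]; [12, 4]]·[β₁, β₀]ᵀ = [22, 1]ᵀ.
Eliminating β₀: 4·(row 1) − 12·(row 2) gives 80·β₁ = 4·22 − 12·1 = 76, so β₁ = 19/20.
Then β₀ = (1 − 12·(19/20))/4 = -13/5.

β₁ = 0.9500, β₀ = -2.6000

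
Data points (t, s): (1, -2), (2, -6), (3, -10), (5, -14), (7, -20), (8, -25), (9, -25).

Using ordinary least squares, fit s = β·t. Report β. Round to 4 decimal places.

β = -2.9142

Forming AᵀA = [[233]] and Aᵀs = [-679]ᵀ gives AᵀA·[β]ᵀ = Aᵀs.
Hence β = -679 / 233 ≈ -2.91416.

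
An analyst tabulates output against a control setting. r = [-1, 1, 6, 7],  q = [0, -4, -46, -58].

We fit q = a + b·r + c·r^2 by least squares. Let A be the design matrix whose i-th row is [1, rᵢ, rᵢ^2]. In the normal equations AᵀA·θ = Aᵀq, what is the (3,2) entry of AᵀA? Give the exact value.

559

Row 3 ↔ basis r^2, column 2 ↔ basis r, so (AᵀA)_{3,2} = Σᵢ (r^2)·(r) = (1)·(-1) + (1)·(1) + (36)·(6) + (49)·(7) = 559.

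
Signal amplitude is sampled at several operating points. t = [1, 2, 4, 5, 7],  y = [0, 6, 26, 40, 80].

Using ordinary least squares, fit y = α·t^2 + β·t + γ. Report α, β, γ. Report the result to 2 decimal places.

Forming AᵀA = [[3299, 541, 95]; [541, 95, 19]; [95, 19, 5]] and Aᵀy = [5360, 876, 152]ᵀ gives AᵀA·[α, β, γ]ᵀ = Aᵀy.
Solving the 3×3 system (Gaussian elimination) gives α = 368/231, β = 118/231, γ = -38/21.

α = 1.59, β = 0.51, γ = -1.81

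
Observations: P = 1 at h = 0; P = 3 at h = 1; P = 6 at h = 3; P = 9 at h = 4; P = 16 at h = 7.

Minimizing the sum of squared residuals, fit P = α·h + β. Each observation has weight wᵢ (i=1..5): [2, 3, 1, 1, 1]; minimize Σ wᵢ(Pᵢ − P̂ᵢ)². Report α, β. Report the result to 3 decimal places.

α = 2.098, β = 0.792

AᵀWA·[α, β]ᵀ = AᵀWP reads: 77·α + 17·β = 175;  17·α + 8·β = 42.
(Σwᵢ·h·h = 77, Σwᵢ·h = 17, Σwᵢ·1 = 8, Σwᵢ·h·P = 175, Σwᵢ·P = 42.)
Determinant 77·8 − 17² = 327.
α = (175·8 − 17·42)/327 = 686/327; β = (77·42 − 17·175)/327 = 259/327.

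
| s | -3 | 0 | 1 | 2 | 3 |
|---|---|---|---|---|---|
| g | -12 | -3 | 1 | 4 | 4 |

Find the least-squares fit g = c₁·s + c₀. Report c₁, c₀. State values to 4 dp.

Sums needed: Σs·s = 23, Σs = 3, Σ1 = 5.
For Aᵀg: Σs·g = 57, Σg = -6.
det = 23·5 − 3² = 106.
c₁ = (57·5 − 3·(-6))/106 = 303/106; c₀ = (23·(-6) − 3·57)/106 = -309/106.

c₁ = 2.8585, c₀ = -2.9151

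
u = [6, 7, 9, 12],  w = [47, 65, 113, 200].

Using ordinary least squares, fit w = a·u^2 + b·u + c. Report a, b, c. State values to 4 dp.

a = 1.2045, b = 3.9318, c = -20.5227

Entries of MᵀM: Σu^2·u^2 = 30994, Σu^2·u = 3016, Σu^2 = 310, Σu·u = 310, Σu = 34, Σ1 = 4.
Moment sums: Σu^2·w = 42830, Σu·w = 4154, Σw = 425.
Normal equations: [[30994, 3016, 310]; [3016, 310, 34]; [310, 34, 4]]·[a, b, c]ᵀ = [42830, 4154, 425]ᵀ.
Row-reducing yields a = 53/44, b = 173/44, c = -903/44.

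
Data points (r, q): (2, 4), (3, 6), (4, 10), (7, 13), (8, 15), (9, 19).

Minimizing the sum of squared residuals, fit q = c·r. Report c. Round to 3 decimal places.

Entries of AᵀA: Σr·r = 223.
Moment sums: Σr·q = 448.
So AᵀA·[c]ᵀ = Aᵀq: [[223]]·[c]ᵀ = [448]ᵀ.
Hence c = 448 / 223 ≈ 2.00897.

c = 2.009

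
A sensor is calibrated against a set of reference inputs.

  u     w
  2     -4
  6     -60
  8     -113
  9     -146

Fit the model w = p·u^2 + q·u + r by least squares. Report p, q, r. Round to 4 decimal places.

Compute the Gram sums: Σu^2·u^2 = 11969, Σu^2·u = 1465, Σu^2 = 185, Σu·u = 185, Σu = 25, Σ1 = 4.
For Aᵀw: Σu^2·w = -21234, Σu·w = -2586, Σw = -323.
AᵀA·[p, q, r]ᵀ = Aᵀw becomes [[11969, 1465, 185]; [1465, 185, 25]; [185, 25, 4]]·[p, q, r]ᵀ = [-21234, -2586, -323]ᵀ.
Inverting the 3×3 Gram matrix, [p, q, r]ᵀ = [-65/31, 432/155, -37/31]ᵀ.

p = -2.0968, q = 2.7871, r = -1.1935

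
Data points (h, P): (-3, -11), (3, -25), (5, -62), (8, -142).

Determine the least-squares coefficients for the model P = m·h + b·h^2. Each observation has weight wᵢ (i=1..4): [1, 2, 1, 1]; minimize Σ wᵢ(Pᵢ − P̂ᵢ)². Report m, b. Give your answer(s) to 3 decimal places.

With design matrix A, AᵀWA = [[116, 664]; [664, 4964]] and AᵀWP = [-1563, -11187]ᵀ.
det = 116·4964 − 664² = 134928.
m = ((-1563)·4964 − 664·(-11187))/134928 = -27547/11244; b = (116·(-11187) − 664·(-1563))/134928 = -21655/11244.

m = -2.450, b = -1.926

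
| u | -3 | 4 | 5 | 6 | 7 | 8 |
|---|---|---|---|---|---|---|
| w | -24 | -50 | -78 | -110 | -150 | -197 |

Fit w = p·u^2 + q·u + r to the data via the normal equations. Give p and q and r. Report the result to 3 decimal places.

Forming XᵀX = [[8755, 1233, 199]; [1233, 199, 27]; [199, 27, 6]] and Xᵀw = [-26884, -3804, -609]ᵀ gives XᵀX·[p, q, r]ᵀ = Xᵀw.
Solving the 3×3 system (Gaussian elimination) gives p = -95517/31856, q = -105927/159280, r = 74827/79640.

p = -2.998, q = -0.665, r = 0.940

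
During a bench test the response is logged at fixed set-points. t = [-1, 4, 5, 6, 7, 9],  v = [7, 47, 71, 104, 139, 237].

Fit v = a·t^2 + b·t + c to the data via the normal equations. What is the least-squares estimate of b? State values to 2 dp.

Setting ∂/∂a … = 0 gives: 11140·a + 1476·b + 208·c = 32286;  1476·a + 208·b + 30·c = 4266;  208·a + 30·b + 6·c = 605.
(Σt^2·t^2 = 11140, Σt^2·t = 1476, Σt^2 = 208, Σt·t = 208, Σt = 30, Σ1 = 6, Σt^2·v = 32286, Σt·v = 4266, Σv = 605.)
Inverting the 3×3 Gram matrix, [a, b, c]ᵀ = [43147/14177, -42015/28354, 38789/14177]ᵀ.

b = -1.48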